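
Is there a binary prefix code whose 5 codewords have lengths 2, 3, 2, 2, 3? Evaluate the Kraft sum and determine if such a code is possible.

1; yes

With common denominator 2^3 = 8: Σ 2^(−ℓᵢ) = 2/8 + 1/8 + 2/8 + 2/8 + 1/8 = 8/8 = 1.
Kraft's inequality requires Σ ≤ 1; here Σ = 1 ≤ 1, so such a prefix code exists.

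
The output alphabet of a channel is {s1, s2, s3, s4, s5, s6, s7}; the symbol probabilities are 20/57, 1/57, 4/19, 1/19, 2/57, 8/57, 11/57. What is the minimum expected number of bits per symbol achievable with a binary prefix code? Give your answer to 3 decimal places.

2.404 bits/symbol

Repeatedly combine the two least-probable nodes; the expected code length is the sum of the merged weights.
merge 1/57 + 2/57 → 1/19
merge 1/19 + 1/19 → 2/19
merge 2/19 + 8/57 → 14/57
merge 11/57 + 4/19 → 23/57
merge 14/57 + 20/57 → 34/57
merge 23/57 + 34/57 → 1
L = 1/19 + 2/19 + 14/57 + 23/57 + 34/57 + 1 = 137/57 ≈ 2.404 bits/symbol.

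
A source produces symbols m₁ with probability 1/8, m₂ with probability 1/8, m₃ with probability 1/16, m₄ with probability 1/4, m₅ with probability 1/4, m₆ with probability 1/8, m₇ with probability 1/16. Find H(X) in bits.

Each probability is a power of 1/2, so log₂(1/p) is an integer.
H = Σ p·log₂(1/p) = 1/8·3 + 1/8·3 + 1/16·4 + 1/4·2 + 1/4·2 + 1/8·3 + 1/16·4 = 2.625 bits.

2.625 bits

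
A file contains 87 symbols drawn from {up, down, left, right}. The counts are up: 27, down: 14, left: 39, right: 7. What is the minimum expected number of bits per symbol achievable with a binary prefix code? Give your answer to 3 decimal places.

1.793 bits/symbol

Probabilities are the counts divided by 87.
Repeatedly combine the two least-probable nodes; the expected code length is the sum of the merged weights.
merge 7/87 + 14/87 → 7/29
merge 7/29 + 9/29 → 16/29
merge 13/29 + 16/29 → 1
L = 7/29 + 16/29 + 1 = 52/29 ≈ 1.793 bits/symbol.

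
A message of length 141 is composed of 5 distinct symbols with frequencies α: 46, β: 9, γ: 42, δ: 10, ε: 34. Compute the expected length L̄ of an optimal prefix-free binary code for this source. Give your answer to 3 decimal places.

2.135 bits/symbol

Probabilities are the counts divided by 141.
Repeatedly combine the two least-probable nodes; the expected code length is the sum of the merged weights.
merge 3/47 + 10/141 → 19/141
merge 19/141 + 34/141 → 53/141
merge 14/47 + 46/141 → 88/141
merge 53/141 + 88/141 → 1
L = 19/141 + 53/141 + 88/141 + 1 = 301/141 ≈ 2.135 bits/symbol.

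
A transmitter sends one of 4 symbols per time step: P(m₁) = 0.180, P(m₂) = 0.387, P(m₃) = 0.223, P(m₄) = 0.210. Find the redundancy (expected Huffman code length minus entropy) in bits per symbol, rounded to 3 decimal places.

0.069 bits

Entropy H = −Σ p log₂ p ≈ 1.9309 bits.
Huffman merges: 9/50+21/100→39/100; 223/1000+387/1000→61/100; 39/100+61/100→1. L = 2 ≈ 2.0000.
L − H = 2.0000 − 1.9309 = 0.069 bits.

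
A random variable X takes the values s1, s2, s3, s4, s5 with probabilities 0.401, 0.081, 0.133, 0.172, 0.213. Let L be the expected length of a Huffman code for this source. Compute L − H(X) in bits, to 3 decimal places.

0.077 bits

Entropy H = −Σ p log₂ p ≈ 2.1215 bits.
Huffman merges: 81/1000+133/1000→107/500; 43/250+213/1000→77/200; 107/500+77/200→599/1000; 401/1000+599/1000→1. L = 1099/500 ≈ 2.1980.
L − H = 2.1980 − 2.1215 = 0.077 bits.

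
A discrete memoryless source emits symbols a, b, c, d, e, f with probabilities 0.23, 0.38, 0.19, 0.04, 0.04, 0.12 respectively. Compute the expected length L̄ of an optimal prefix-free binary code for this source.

Repeatedly combine the two least-probable nodes; the expected code length is the sum of the merged weights.
merge 1/25 + 1/25 → 2/25
merge 2/25 + 3/25 → 1/5
merge 19/100 + 1/5 → 39/100
merge 23/100 + 19/50 → 61/100
merge 39/100 + 61/100 → 1
L = 2/25 + 1/5 + 39/100 + 61/100 + 1 = 57/25 = 2.28 bits/symbol.

2.28 bits/symbol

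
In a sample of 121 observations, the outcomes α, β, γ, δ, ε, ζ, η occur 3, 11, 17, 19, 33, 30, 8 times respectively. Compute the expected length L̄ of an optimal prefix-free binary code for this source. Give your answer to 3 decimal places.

Probabilities are the counts divided by 121.
Repeatedly combine the two least-probable nodes; the expected code length is the sum of the merged weights.
merge 3/121 + 8/121 → 1/11
merge 1/11 + 1/11 → 2/11
merge 17/121 + 19/121 → 36/121
merge 2/11 + 30/121 → 52/121
merge 3/11 + 36/121 → 69/121
merge 52/121 + 69/121 → 1
L = 1/11 + 2/11 + 36/121 + 52/121 + 69/121 + 1 = 311/121 ≈ 2.570 bits/symbol.

2.570 bits/symbol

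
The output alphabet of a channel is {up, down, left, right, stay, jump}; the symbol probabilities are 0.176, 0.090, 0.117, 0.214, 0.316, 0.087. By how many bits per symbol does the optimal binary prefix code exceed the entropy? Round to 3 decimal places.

0.046 bits

Entropy H = −Σ p log₂ p ≈ 2.4236 bits.
Huffman merges: 87/1000+9/100→177/1000; 117/1000+22/125→293/1000; 177/1000+107/500→391/1000; 293/1000+79/250→609/1000; 391/1000+609/1000→1. L = 247/100 ≈ 2.4700.
L − H = 2.4700 − 2.4236 = 0.046 bits.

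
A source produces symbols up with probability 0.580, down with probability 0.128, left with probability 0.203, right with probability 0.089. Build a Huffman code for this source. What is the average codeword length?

Repeatedly combine the two least-probable nodes; the expected code length is the sum of the merged weights.
merge 89/1000 + 16/125 → 217/1000
merge 203/1000 + 217/1000 → 21/50
merge 21/50 + 29/50 → 1
L = 217/1000 + 21/50 + 1 = 1637/1000 = 1.637 bits/symbol.

1.637 bits/symbol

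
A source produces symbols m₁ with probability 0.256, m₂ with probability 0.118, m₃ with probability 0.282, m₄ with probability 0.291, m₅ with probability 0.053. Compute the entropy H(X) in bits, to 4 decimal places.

H = −Σ pᵢ log₂ pᵢ.
−0.256·log₂(0.256) = 0.5032
−0.118·log₂(0.118) = 0.3638
−0.282·log₂(0.282) = 0.5150
−0.291·log₂(0.291) = 0.5182
−0.053·log₂(0.053) = 0.2246
Sum ≈ 2.1249 → 2.1249 bits.

2.1249 bits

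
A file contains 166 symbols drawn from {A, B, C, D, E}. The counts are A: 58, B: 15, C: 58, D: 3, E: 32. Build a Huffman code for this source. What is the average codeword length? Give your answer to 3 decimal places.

Probabilities are the counts divided by 166.
Repeatedly combine the two least-probable nodes; the expected code length is the sum of the merged weights.
merge 3/166 + 15/166 → 9/83
merge 9/83 + 16/83 → 25/83
merge 25/83 + 29/83 → 54/83
merge 29/83 + 54/83 → 1
L = 9/83 + 25/83 + 54/83 + 1 = 171/83 ≈ 2.060 bits/symbol.

2.060 bits/symbol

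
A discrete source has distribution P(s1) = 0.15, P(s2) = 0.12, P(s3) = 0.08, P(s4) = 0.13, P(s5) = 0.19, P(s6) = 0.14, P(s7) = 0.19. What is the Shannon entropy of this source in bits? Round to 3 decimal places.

2.759 bits

H = −Σ pᵢ log₂ pᵢ.
−0.15·log₂(0.15) = 0.4105
−0.12·log₂(0.12) = 0.3671
−0.08·log₂(0.08) = 0.2915
−0.13·log₂(0.13) = 0.3826
−0.19·log₂(0.19) = 0.4552
−0.14·log₂(0.14) = 0.3971
−0.19·log₂(0.19) = 0.4552
Sum ≈ 2.7593 → 2.759 bits.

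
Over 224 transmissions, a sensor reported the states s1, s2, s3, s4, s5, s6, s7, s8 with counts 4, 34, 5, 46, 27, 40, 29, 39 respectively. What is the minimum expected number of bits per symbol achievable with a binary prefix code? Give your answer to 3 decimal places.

2.817 bits/symbol

Probabilities are the counts divided by 224.
Repeatedly combine the two least-probable nodes; the expected code length is the sum of the merged weights.
merge 1/56 + 5/224 → 9/224
merge 9/224 + 27/224 → 9/56
merge 29/224 + 17/112 → 9/32
merge 9/56 + 39/224 → 75/224
merge 5/28 + 23/112 → 43/112
merge 9/32 + 75/224 → 69/112
merge 43/112 + 69/112 → 1
L = 9/224 + 9/56 + 9/32 + 75/224 + 43/112 + 69/112 + 1 = 631/224 ≈ 2.817 bits/symbol.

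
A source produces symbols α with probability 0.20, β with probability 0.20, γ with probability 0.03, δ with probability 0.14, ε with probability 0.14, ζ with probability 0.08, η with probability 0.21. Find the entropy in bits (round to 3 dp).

2.639 bits

H = −Σ pᵢ log₂ pᵢ.
−0.20·log₂(0.20) = 0.4644
−0.20·log₂(0.20) = 0.4644
−0.03·log₂(0.03) = 0.1518
−0.14·log₂(0.14) = 0.3971
−0.14·log₂(0.14) = 0.3971
−0.08·log₂(0.08) = 0.2915
−0.21·log₂(0.21) = 0.4728
Sum ≈ 2.6391 → 2.639 bits.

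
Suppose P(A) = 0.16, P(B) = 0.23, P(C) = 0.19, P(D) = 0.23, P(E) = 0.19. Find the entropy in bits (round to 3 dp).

H = −Σ pᵢ log₂ pᵢ.
−0.16·log₂(0.16) = 0.4230
−0.23·log₂(0.23) = 0.4877
−0.19·log₂(0.19) = 0.4552
−0.23·log₂(0.23) = 0.4877
−0.19·log₂(0.19) = 0.4552
Sum ≈ 2.3088 → 2.309 bits.

2.309 bits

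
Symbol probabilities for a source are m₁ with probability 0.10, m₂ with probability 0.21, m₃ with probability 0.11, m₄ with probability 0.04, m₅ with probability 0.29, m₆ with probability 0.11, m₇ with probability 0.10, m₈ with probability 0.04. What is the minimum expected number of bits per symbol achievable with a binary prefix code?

Repeatedly combine the two least-probable nodes; the expected code length is the sum of the merged weights.
merge 1/25 + 1/25 → 2/25
merge 2/25 + 1/10 → 9/50
merge 1/10 + 11/100 → 21/100
merge 11/100 + 9/50 → 29/100
merge 21/100 + 21/100 → 21/50
merge 29/100 + 29/100 → 29/50
merge 21/50 + 29/50 → 1
L = 2/25 + 9/50 + 21/100 + 29/100 + 21/50 + 29/50 + 1 = 69/25 = 2.76 bits/symbol.

2.76 bits/symbol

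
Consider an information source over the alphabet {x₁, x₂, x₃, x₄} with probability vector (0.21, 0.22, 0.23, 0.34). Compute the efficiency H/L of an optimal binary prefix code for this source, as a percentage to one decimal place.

Entropy H = −Σ p log₂ p ≈ 1.9702 bits.
Huffman merges: 21/100+11/50→43/100; 23/100+17/50→57/100; 43/100+57/100→1. L = 2 ≈ 2.0000.
Efficiency = H/L = 1.9702/2.0000 = 98.5%.

98.5%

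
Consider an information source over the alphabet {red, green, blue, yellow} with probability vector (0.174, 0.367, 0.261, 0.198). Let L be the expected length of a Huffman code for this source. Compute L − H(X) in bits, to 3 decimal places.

Entropy H = −Σ p log₂ p ≈ 1.9381 bits.
Huffman merges: 87/500+99/500→93/250; 261/1000+367/1000→157/250; 93/250+157/250→1. L = 2 ≈ 2.0000.
L − H = 2.0000 − 1.9381 = 0.062 bits.

0.062 bits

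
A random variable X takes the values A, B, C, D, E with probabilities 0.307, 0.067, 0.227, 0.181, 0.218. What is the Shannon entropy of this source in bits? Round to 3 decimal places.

H = −Σ pᵢ log₂ pᵢ.
−0.307·log₂(0.307) = 0.5230
−0.067·log₂(0.067) = 0.2613
−0.227·log₂(0.227) = 0.4856
−0.181·log₂(0.181) = 0.4463
−0.218·log₂(0.218) = 0.4791
Sum ≈ 2.1953 → 2.195 bits.

2.195 bits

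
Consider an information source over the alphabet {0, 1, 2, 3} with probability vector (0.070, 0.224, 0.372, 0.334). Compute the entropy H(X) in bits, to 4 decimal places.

H = −Σ pᵢ log₂ pᵢ.
−0.070·log₂(0.070) = 0.2686
−0.224·log₂(0.224) = 0.4835
−0.372·log₂(0.372) = 0.5307
−0.334·log₂(0.334) = 0.5284
Sum ≈ 1.8112 → 1.8112 bits.

1.8112 bits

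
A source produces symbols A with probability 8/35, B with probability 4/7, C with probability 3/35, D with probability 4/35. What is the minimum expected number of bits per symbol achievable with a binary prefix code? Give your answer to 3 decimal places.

Repeatedly combine the two least-probable nodes; the expected code length is the sum of the merged weights.
merge 3/35 + 4/35 → 1/5
merge 1/5 + 8/35 → 3/7
merge 3/7 + 4/7 → 1
L = 1/5 + 3/7 + 1 = 57/35 ≈ 1.629 bits/symbol.

1.629 bits/symbol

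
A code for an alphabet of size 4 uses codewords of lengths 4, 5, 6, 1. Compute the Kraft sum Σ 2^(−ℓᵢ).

0.609375

With common denominator 2^6 = 64: Σ 2^(−ℓᵢ) = 4/64 + 2/64 + 1/64 + 32/64 = 39/64 = 0.609375.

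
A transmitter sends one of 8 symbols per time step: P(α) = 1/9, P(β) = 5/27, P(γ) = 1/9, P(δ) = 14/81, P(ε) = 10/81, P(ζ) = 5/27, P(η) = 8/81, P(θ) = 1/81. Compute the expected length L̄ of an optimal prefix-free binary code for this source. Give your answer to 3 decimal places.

Repeatedly combine the two least-probable nodes; the expected code length is the sum of the merged weights.
merge 1/81 + 8/81 → 1/9
merge 1/9 + 1/9 → 2/9
merge 1/9 + 10/81 → 19/81
merge 14/81 + 5/27 → 29/81
merge 5/27 + 2/9 → 11/27
merge 19/81 + 29/81 → 16/27
merge 11/27 + 16/27 → 1
L = 1/9 + 2/9 + 19/81 + 29/81 + 11/27 + 16/27 + 1 = 79/27 ≈ 2.926 bits/symbol.

2.926 bits/symbol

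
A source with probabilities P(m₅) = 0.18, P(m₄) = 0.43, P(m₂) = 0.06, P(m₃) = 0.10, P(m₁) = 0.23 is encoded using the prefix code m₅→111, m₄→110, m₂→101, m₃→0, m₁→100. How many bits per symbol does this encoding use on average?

2.8 bits/symbol

L̄ = Σ pᵢ·ℓᵢ = 0.18·3 + 0.43·3 + 0.06·3 + 0.10·1 + 0.23·3 = 2.8 bits/symbol.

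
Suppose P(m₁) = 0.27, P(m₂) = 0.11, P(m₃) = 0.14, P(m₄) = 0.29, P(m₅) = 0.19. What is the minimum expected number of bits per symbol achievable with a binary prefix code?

Repeatedly combine the two least-probable nodes; the expected code length is the sum of the merged weights.
merge 11/100 + 7/50 → 1/4
merge 19/100 + 1/4 → 11/25
merge 27/100 + 29/100 → 14/25
merge 11/25 + 14/25 → 1
L = 1/4 + 11/25 + 14/25 + 1 = 9/4 = 2.25 bits/symbol.

2.25 bits/symbol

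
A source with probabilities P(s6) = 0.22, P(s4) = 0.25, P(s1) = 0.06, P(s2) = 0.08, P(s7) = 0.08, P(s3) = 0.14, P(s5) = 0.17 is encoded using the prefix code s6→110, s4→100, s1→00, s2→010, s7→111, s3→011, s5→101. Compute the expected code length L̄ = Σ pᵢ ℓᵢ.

2.94 bits/symbol

L̄ = Σ pᵢ·ℓᵢ = 0.22·3 + 0.25·3 + 0.06·2 + 0.08·3 + 0.08·3 + 0.14·3 + 0.17·3 = 2.94 bits/symbol.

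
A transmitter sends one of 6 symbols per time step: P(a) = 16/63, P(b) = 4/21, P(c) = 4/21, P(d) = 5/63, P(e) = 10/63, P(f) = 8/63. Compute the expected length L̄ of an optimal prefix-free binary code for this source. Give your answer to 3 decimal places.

2.556 bits/symbol

Repeatedly combine the two least-probable nodes; the expected code length is the sum of the merged weights.
merge 5/63 + 8/63 → 13/63
merge 10/63 + 4/21 → 22/63
merge 4/21 + 13/63 → 25/63
merge 16/63 + 22/63 → 38/63
merge 25/63 + 38/63 → 1
L = 13/63 + 22/63 + 25/63 + 38/63 + 1 = 23/9 ≈ 2.556 bits/symbol.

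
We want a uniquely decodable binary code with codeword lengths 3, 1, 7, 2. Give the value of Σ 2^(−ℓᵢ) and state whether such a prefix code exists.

0.8828125; yes

With common denominator 2^7 = 128: Σ 2^(−ℓᵢ) = 16/128 + 64/128 + 1/128 + 32/128 = 113/128 = 0.8828125.
Kraft's inequality requires Σ ≤ 1; here Σ = 0.8828125 ≤ 1, so such a prefix code exists.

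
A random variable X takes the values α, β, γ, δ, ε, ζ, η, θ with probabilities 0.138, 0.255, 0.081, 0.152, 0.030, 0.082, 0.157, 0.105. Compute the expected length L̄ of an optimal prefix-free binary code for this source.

Repeatedly combine the two least-probable nodes; the expected code length is the sum of the merged weights.
merge 3/100 + 81/1000 → 111/1000
merge 41/500 + 21/200 → 187/1000
merge 111/1000 + 69/500 → 249/1000
merge 19/125 + 157/1000 → 309/1000
merge 187/1000 + 249/1000 → 109/250
merge 51/200 + 309/1000 → 141/250
merge 109/250 + 141/250 → 1
L = 111/1000 + 187/1000 + 249/1000 + 309/1000 + 109/250 + 141/250 + 1 = 357/125 = 2.856 bits/symbol.

2.856 bits/symbol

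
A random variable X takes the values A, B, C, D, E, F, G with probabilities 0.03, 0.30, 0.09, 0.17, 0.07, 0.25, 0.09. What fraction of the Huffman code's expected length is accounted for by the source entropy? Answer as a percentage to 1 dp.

Entropy H = −Σ p log₂ p ≈ 2.5013 bits.
Huffman merges: 3/100+7/100→1/10; 9/100+9/100→9/50; 1/10+17/100→27/100; 9/50+1/4→43/100; 27/100+3/10→57/100; 43/100+57/100→1. L = 51/20 ≈ 2.5500.
Efficiency = H/L = 2.5013/2.5500 = 98.1%.

98.1%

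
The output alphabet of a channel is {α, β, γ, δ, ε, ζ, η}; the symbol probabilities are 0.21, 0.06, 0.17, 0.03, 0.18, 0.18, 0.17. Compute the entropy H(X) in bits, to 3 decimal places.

H = −Σ pᵢ log₂ pᵢ.
−0.21·log₂(0.21) = 0.4728
−0.06·log₂(0.06) = 0.2435
−0.17·log₂(0.17) = 0.4346
−0.03·log₂(0.03) = 0.1518
−0.18·log₂(0.18) = 0.4453
−0.18·log₂(0.18) = 0.4453
−0.17·log₂(0.17) = 0.4346
Sum ≈ 2.6279 → 2.628 bits.

2.628 bits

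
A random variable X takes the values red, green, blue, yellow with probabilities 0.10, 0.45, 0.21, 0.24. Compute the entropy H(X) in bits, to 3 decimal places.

1.818 bits

H = −Σ pᵢ log₂ pᵢ.
−0.10·log₂(0.10) = 0.3322
−0.45·log₂(0.45) = 0.5184
−0.21·log₂(0.21) = 0.4728
−0.24·log₂(0.24) = 0.4941
Sum ≈ 1.8176 → 1.818 bits.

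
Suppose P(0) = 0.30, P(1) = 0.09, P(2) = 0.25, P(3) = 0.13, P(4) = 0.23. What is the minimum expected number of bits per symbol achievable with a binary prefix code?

Repeatedly combine the two least-probable nodes; the expected code length is the sum of the merged weights.
merge 9/100 + 13/100 → 11/50
merge 11/50 + 23/100 → 9/20
merge 1/4 + 3/10 → 11/20
merge 9/20 + 11/20 → 1
L = 11/50 + 9/20 + 11/20 + 1 = 111/50 = 2.22 bits/symbol.

2.22 bits/symbol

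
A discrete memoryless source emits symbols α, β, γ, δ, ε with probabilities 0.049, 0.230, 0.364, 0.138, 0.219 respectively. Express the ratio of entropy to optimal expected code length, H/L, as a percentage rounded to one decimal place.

Entropy H = −Σ p log₂ p ≈ 2.1057 bits.
Huffman merges: 49/1000+69/500→187/1000; 187/1000+219/1000→203/500; 23/100+91/250→297/500; 203/500+297/500→1. L = 2187/1000 ≈ 2.1870.
Efficiency = H/L = 2.1057/2.1870 = 96.3%.

96.3%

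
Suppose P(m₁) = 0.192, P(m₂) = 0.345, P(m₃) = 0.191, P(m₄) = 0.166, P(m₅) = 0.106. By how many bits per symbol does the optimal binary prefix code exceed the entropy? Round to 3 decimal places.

0.056 bits

Entropy H = −Σ p log₂ p ≈ 2.2163 bits.
Huffman merges: 53/500+83/500→34/125; 191/1000+24/125→383/1000; 34/125+69/200→617/1000; 383/1000+617/1000→1. L = 284/125 ≈ 2.2720.
L − H = 2.2720 − 2.2163 = 0.056 bits.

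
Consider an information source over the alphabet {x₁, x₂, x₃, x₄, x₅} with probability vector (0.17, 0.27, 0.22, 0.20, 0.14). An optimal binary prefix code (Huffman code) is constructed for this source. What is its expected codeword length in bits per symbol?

Repeatedly combine the two least-probable nodes; the expected code length is the sum of the merged weights.
merge 7/50 + 17/100 → 31/100
merge 1/5 + 11/50 → 21/50
merge 27/100 + 31/100 → 29/50
merge 21/50 + 29/50 → 1
L = 31/100 + 21/50 + 29/50 + 1 = 231/100 = 2.31 bits/symbol.

2.31 bits/symbol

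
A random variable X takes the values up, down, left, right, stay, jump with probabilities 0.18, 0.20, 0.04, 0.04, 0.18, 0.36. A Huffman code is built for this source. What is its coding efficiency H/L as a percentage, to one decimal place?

96.5%

Entropy H = −Σ p log₂ p ≈ 2.2571 bits.
Huffman merges: 1/25+1/25→2/25; 2/25+9/50→13/50; 9/50+1/5→19/50; 13/50+9/25→31/50; 19/50+31/50→1. L = 117/50 ≈ 2.3400.
Efficiency = H/L = 2.2571/2.3400 = 96.5%.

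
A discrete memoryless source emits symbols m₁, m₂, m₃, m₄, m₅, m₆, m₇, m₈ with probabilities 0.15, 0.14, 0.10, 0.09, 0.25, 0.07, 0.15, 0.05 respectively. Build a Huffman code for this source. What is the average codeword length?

2.87 bits/symbol

Repeatedly combine the two least-probable nodes; the expected code length is the sum of the merged weights.
merge 1/20 + 7/100 → 3/25
merge 9/100 + 1/10 → 19/100
merge 3/25 + 7/50 → 13/50
merge 3/20 + 3/20 → 3/10
merge 19/100 + 1/4 → 11/25
merge 13/50 + 3/10 → 14/25
merge 11/25 + 14/25 → 1
L = 3/25 + 19/100 + 13/50 + 3/10 + 11/25 + 14/25 + 1 = 287/100 = 2.87 bits/symbol.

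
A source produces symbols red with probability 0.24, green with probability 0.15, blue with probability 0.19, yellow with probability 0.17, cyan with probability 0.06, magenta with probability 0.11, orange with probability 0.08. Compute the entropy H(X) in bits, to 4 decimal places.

H = −Σ pᵢ log₂ pᵢ.
−0.24·log₂(0.24) = 0.4941
−0.15·log₂(0.15) = 0.4105
−0.19·log₂(0.19) = 0.4552
−0.17·log₂(0.17) = 0.4346
−0.06·log₂(0.06) = 0.2435
−0.11·log₂(0.11) = 0.3503
−0.08·log₂(0.08) = 0.2915
Sum ≈ 2.6798 → 2.6798 bits.

2.6798 bits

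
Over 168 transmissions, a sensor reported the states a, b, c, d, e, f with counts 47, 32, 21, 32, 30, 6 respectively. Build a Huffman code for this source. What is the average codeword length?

2.5 bits/symbol

Probabilities are the counts divided by 168.
Repeatedly combine the two least-probable nodes; the expected code length is the sum of the merged weights.
merge 1/28 + 1/8 → 9/56
merge 9/56 + 5/28 → 19/56
merge 4/21 + 4/21 → 8/21
merge 47/168 + 19/56 → 13/21
merge 8/21 + 13/21 → 1
L = 9/56 + 19/56 + 8/21 + 13/21 + 1 = 5/2 = 2.5 bits/symbol.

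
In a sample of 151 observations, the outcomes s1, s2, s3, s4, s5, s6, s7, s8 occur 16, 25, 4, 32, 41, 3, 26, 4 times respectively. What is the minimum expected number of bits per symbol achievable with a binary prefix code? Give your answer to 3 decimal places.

2.636 bits/symbol

Probabilities are the counts divided by 151.
Repeatedly combine the two least-probable nodes; the expected code length is the sum of the merged weights.
merge 3/151 + 4/151 → 7/151
merge 4/151 + 7/151 → 11/151
merge 11/151 + 16/151 → 27/151
merge 25/151 + 26/151 → 51/151
merge 27/151 + 32/151 → 59/151
merge 41/151 + 51/151 → 92/151
merge 59/151 + 92/151 → 1
L = 7/151 + 11/151 + 27/151 + 51/151 + 59/151 + 92/151 + 1 = 398/151 ≈ 2.636 bits/symbol.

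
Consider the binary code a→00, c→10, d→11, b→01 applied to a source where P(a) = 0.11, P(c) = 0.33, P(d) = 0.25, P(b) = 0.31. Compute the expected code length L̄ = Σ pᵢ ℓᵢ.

L̄ = Σ pᵢ·ℓᵢ = 0.11·2 + 0.33·2 + 0.25·2 + 0.31·2 = 2 bits/symbol.

2 bits/symbol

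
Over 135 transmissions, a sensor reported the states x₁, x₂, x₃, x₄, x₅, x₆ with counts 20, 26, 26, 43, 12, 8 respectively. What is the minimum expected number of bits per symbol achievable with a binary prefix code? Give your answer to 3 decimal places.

2.444 bits/symbol

Probabilities are the counts divided by 135.
Repeatedly combine the two least-probable nodes; the expected code length is the sum of the merged weights.
merge 8/135 + 4/45 → 4/27
merge 4/27 + 4/27 → 8/27
merge 26/135 + 26/135 → 52/135
merge 8/27 + 43/135 → 83/135
merge 52/135 + 83/135 → 1
L = 4/27 + 8/27 + 52/135 + 83/135 + 1 = 22/9 ≈ 2.444 bits/symbol.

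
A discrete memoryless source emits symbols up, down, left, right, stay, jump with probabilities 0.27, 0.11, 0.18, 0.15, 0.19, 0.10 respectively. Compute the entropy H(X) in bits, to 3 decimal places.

2.504 bits

H = −Σ pᵢ log₂ pᵢ.
−0.27·log₂(0.27) = 0.5100
−0.11·log₂(0.11) = 0.3503
−0.18·log₂(0.18) = 0.4453
−0.15·log₂(0.15) = 0.4105
−0.19·log₂(0.19) = 0.4552
−0.10·log₂(0.10) = 0.3322
Sum ≈ 2.5036 → 2.504 bits.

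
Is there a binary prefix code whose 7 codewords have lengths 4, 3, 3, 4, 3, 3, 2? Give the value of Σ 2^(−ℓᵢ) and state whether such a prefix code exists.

With common denominator 2^4 = 16: Σ 2^(−ℓᵢ) = 1/16 + 2/16 + 2/16 + 1/16 + 2/16 + 2/16 + 4/16 = 14/16 = 0.875.
Kraft's inequality requires Σ ≤ 1; here Σ = 0.875 ≤ 1, so such a prefix code exists.

0.875; yes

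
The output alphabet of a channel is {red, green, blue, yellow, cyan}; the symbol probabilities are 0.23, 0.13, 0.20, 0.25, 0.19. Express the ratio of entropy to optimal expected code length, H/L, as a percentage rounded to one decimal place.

98.7%

Entropy H = −Σ p log₂ p ≈ 2.2899 bits.
Huffman merges: 13/100+19/100→8/25; 1/5+23/100→43/100; 1/4+8/25→57/100; 43/100+57/100→1. L = 58/25 ≈ 2.3200.
Efficiency = H/L = 2.2899/2.3200 = 98.7%.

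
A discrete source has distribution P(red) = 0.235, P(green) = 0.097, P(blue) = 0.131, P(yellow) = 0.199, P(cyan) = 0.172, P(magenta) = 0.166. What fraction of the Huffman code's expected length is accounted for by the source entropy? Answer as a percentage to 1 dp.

Entropy H = −Σ p log₂ p ≈ 2.5320 bits.
Huffman merges: 97/1000+131/1000→57/250; 83/500+43/250→169/500; 199/1000+57/250→427/1000; 47/200+169/500→573/1000; 427/1000+573/1000→1. L = 1283/500 ≈ 2.5660.
Efficiency = H/L = 2.5320/2.5660 = 98.7%.

98.7%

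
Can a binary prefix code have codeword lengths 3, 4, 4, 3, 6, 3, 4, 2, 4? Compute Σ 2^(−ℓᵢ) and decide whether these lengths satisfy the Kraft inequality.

0.890625; yes

With common denominator 2^6 = 64: Σ 2^(−ℓᵢ) = 8/64 + 4/64 + 4/64 + 8/64 + 1/64 + 8/64 + 4/64 + 16/64 + 4/64 = 57/64 = 0.890625.
Kraft's inequality requires Σ ≤ 1; here Σ = 0.890625 ≤ 1, so such a prefix code exists.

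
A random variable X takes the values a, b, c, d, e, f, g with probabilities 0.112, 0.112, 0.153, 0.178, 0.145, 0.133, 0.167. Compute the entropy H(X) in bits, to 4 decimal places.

2.7874 bits

H = −Σ pᵢ log₂ pᵢ.
−0.112·log₂(0.112) = 0.3537
−0.112·log₂(0.112) = 0.3537
−0.153·log₂(0.153) = 0.4144
−0.178·log₂(0.178) = 0.4432
−0.145·log₂(0.145) = 0.4040
−0.133·log₂(0.133) = 0.3871
−0.167·log₂(0.167) = 0.4312
Sum ≈ 2.7874 → 2.7874 bits.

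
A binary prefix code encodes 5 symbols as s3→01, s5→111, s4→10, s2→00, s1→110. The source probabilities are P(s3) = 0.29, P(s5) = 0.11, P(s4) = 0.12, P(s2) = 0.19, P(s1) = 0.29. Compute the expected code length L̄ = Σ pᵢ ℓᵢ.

L̄ = Σ pᵢ·ℓᵢ = 0.29·2 + 0.11·3 + 0.12·2 + 0.19·2 + 0.29·3 = 2.4 bits/symbol.

2.4 bits/symbol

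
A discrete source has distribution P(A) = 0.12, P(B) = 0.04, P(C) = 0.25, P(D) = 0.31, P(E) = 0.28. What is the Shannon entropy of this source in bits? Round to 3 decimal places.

H = −Σ pᵢ log₂ pᵢ.
−0.12·log₂(0.12) = 0.3671
−0.04·log₂(0.04) = 0.1858
−0.25·log₂(0.25) = 0.5000
−0.31·log₂(0.31) = 0.5238
−0.28·log₂(0.28) = 0.5142
Sum ≈ 2.0908 → 2.091 bits.

2.091 bits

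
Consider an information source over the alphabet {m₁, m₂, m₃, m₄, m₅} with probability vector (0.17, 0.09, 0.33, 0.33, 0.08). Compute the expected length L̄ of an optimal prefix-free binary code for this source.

2.17 bits/symbol

Repeatedly combine the two least-probable nodes; the expected code length is the sum of the merged weights.
merge 2/25 + 9/100 → 17/100
merge 17/100 + 17/100 → 17/50
merge 33/100 + 33/100 → 33/50
merge 17/50 + 33/50 → 1
L = 17/100 + 17/50 + 33/50 + 1 = 217/100 = 2.17 bits/symbol.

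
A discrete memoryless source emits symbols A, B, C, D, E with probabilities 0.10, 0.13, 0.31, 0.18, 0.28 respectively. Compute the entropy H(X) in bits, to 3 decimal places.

2.198 bits

H = −Σ pᵢ log₂ pᵢ.
−0.10·log₂(0.10) = 0.3322
−0.13·log₂(0.13) = 0.3826
−0.31·log₂(0.31) = 0.5238
−0.18·log₂(0.18) = 0.4453
−0.28·log₂(0.28) = 0.5142
Sum ≈ 2.1982 → 2.198 bits.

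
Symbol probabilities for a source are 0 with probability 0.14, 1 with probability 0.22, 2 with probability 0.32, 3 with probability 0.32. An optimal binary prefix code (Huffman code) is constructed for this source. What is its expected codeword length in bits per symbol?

Repeatedly combine the two least-probable nodes; the expected code length is the sum of the merged weights.
merge 7/50 + 11/50 → 9/25
merge 8/25 + 8/25 → 16/25
merge 9/25 + 16/25 → 1
L = 9/25 + 16/25 + 1 = 2 bits/symbol.

2 bits/symbol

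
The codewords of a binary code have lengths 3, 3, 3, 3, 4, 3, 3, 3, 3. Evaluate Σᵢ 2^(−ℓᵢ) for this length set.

With common denominator 2^4 = 16: Σ 2^(−ℓᵢ) = 2/16 + 2/16 + 2/16 + 2/16 + 1/16 + 2/16 + 2/16 + 2/16 + 2/16 = 17/16 = 1.0625.

1.0625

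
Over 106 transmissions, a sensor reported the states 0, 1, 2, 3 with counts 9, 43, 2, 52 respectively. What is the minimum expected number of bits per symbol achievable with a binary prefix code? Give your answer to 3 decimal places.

1.613 bits/symbol

Probabilities are the counts divided by 106.
Repeatedly combine the two least-probable nodes; the expected code length is the sum of the merged weights.
merge 1/53 + 9/106 → 11/106
merge 11/106 + 43/106 → 27/53
merge 26/53 + 27/53 → 1
L = 11/106 + 27/53 + 1 = 171/106 ≈ 1.613 bits/symbol.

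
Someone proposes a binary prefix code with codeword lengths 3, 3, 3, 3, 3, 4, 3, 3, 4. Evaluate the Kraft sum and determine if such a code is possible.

1; yes

With common denominator 2^4 = 16: Σ 2^(−ℓᵢ) = 2/16 + 2/16 + 2/16 + 2/16 + 2/16 + 1/16 + 2/16 + 2/16 + 1/16 = 16/16 = 1.
Kraft's inequality requires Σ ≤ 1; here Σ = 1 ≤ 1, so such a prefix code exists.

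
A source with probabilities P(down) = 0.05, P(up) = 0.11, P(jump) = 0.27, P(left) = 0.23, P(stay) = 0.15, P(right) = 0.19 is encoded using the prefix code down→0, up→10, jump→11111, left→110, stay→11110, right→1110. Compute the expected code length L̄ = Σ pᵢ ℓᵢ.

3.82 bits/symbol

L̄ = Σ pᵢ·ℓᵢ = 0.05·1 + 0.11·2 + 0.27·5 + 0.23·3 + 0.15·5 + 0.19·4 = 3.82 bits/symbol.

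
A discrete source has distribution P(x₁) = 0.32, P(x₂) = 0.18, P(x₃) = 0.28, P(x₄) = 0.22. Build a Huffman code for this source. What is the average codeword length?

Repeatedly combine the two least-probable nodes; the expected code length is the sum of the merged weights.
merge 9/50 + 11/50 → 2/5
merge 7/25 + 8/25 → 3/5
merge 2/5 + 3/5 → 1
L = 2/5 + 3/5 + 1 = 2 bits/symbol.

2 bits/symbol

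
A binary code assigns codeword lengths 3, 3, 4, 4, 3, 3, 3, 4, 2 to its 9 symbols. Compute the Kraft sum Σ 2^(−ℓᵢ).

With common denominator 2^4 = 16: Σ 2^(−ℓᵢ) = 2/16 + 2/16 + 1/16 + 1/16 + 2/16 + 2/16 + 2/16 + 1/16 + 4/16 = 17/16 = 1.0625.

1.0625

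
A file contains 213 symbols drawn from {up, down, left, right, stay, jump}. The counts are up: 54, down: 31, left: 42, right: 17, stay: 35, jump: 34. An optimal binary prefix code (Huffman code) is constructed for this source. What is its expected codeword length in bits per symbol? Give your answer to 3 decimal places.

Probabilities are the counts divided by 213.
Repeatedly combine the two least-probable nodes; the expected code length is the sum of the merged weights.
merge 17/213 + 31/213 → 16/71
merge 34/213 + 35/213 → 23/71
merge 14/71 + 16/71 → 30/71
merge 18/71 + 23/71 → 41/71
merge 30/71 + 41/71 → 1
L = 16/71 + 23/71 + 30/71 + 41/71 + 1 = 181/71 ≈ 2.549 bits/symbol.

2.549 bits/symbol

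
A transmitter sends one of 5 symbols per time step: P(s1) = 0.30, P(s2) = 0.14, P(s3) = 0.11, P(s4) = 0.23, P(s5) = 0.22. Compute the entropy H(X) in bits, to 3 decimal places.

2.237 bits

H = −Σ pᵢ log₂ pᵢ.
−0.30·log₂(0.30) = 0.5211
−0.14·log₂(0.14) = 0.3971
−0.11·log₂(0.11) = 0.3503
−0.23·log₂(0.23) = 0.4877
−0.22·log₂(0.22) = 0.4806
Sum ≈ 2.2367 → 2.237 bits.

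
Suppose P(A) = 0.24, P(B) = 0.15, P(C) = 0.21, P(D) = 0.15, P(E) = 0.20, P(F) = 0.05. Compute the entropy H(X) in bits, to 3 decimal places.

H = −Σ pᵢ log₂ pᵢ.
−0.24·log₂(0.24) = 0.4941
−0.15·log₂(0.15) = 0.4105
−0.21·log₂(0.21) = 0.4728
−0.15·log₂(0.15) = 0.4105
−0.20·log₂(0.20) = 0.4644
−0.05·log₂(0.05) = 0.2161
Sum ≈ 2.4685 → 2.469 bits.

2.469 bits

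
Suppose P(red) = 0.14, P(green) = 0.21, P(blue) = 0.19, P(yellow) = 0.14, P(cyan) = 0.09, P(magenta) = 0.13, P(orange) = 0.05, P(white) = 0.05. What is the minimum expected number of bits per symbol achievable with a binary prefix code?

2.89 bits/symbol

Repeatedly combine the two least-probable nodes; the expected code length is the sum of the merged weights.
merge 1/20 + 1/20 → 1/10
merge 9/100 + 1/10 → 19/100
merge 13/100 + 7/50 → 27/100
merge 7/50 + 19/100 → 33/100
merge 19/100 + 21/100 → 2/5
merge 27/100 + 33/100 → 3/5
merge 2/5 + 3/5 → 1
L = 1/10 + 19/100 + 27/100 + 33/100 + 2/5 + 3/5 + 1 = 289/100 = 2.89 bits/symbol.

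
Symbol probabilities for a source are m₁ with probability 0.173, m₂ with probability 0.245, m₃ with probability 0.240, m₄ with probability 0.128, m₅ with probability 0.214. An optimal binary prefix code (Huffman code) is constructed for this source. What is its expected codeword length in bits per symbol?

Repeatedly combine the two least-probable nodes; the expected code length is the sum of the merged weights.
merge 16/125 + 173/1000 → 301/1000
merge 107/500 + 6/25 → 227/500
merge 49/200 + 301/1000 → 273/500
merge 227/500 + 273/500 → 1
L = 301/1000 + 227/500 + 273/500 + 1 = 2301/1000 = 2.301 bits/symbol.

2.301 bits/symbol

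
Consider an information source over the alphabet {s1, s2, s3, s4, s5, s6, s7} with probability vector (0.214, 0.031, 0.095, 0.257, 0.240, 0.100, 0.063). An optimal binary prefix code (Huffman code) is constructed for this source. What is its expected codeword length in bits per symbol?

Repeatedly combine the two least-probable nodes; the expected code length is the sum of the merged weights.
merge 31/1000 + 63/1000 → 47/500
merge 47/500 + 19/200 → 189/1000
merge 1/10 + 189/1000 → 289/1000
merge 107/500 + 6/25 → 227/500
merge 257/1000 + 289/1000 → 273/500
merge 227/500 + 273/500 → 1
L = 47/500 + 189/1000 + 289/1000 + 227/500 + 273/500 + 1 = 643/250 = 2.572 bits/symbol.

2.572 bits/symbol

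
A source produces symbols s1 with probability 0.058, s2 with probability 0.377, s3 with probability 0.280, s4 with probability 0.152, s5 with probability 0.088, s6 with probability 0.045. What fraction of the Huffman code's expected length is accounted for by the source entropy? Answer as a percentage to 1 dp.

Entropy H = −Σ p log₂ p ≈ 2.2060 bits.
Huffman merges: 9/200+29/500→103/1000; 11/125+103/1000→191/1000; 19/125+191/1000→343/1000; 7/25+343/1000→623/1000; 377/1000+623/1000→1. L = 113/50 ≈ 2.2600.
Efficiency = H/L = 2.2060/2.2600 = 97.6%.

97.6%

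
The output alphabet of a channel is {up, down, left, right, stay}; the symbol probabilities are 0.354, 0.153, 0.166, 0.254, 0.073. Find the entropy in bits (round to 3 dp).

2.153 bits

H = −Σ pᵢ log₂ pᵢ.
−0.354·log₂(0.354) = 0.5304
−0.153·log₂(0.153) = 0.4144
−0.166·log₂(0.166) = 0.4301
−0.254·log₂(0.254) = 0.5022
−0.073·log₂(0.073) = 0.2756
Sum ≈ 2.1526 → 2.153 bits.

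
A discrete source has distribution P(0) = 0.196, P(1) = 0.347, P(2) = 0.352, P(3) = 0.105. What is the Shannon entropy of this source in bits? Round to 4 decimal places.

1.8623 bits

H = −Σ pᵢ log₂ pᵢ.
−0.196·log₂(0.196) = 0.4608
−0.347·log₂(0.347) = 0.5299
−0.352·log₂(0.352) = 0.5302
−0.105·log₂(0.105) = 0.3414
Sum ≈ 1.8623 → 1.8623 bits.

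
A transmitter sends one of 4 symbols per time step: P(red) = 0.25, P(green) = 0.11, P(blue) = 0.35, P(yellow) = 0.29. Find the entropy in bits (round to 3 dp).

1.898 bits

H = −Σ pᵢ log₂ pᵢ.
−0.25·log₂(0.25) = 0.5000
−0.11·log₂(0.11) = 0.3503
−0.35·log₂(0.35) = 0.5301
−0.29·log₂(0.29) = 0.5179
Sum ≈ 1.8983 → 1.898 bits.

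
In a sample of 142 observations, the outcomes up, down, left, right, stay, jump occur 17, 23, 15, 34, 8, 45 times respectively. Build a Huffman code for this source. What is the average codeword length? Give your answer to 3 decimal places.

2.444 bits/symbol

Probabilities are the counts divided by 142.
Repeatedly combine the two least-probable nodes; the expected code length is the sum of the merged weights.
merge 4/71 + 15/142 → 23/142
merge 17/142 + 23/142 → 20/71
merge 23/142 + 17/71 → 57/142
merge 20/71 + 45/142 → 85/142
merge 57/142 + 85/142 → 1
L = 23/142 + 20/71 + 57/142 + 85/142 + 1 = 347/142 ≈ 2.444 bits/symbol.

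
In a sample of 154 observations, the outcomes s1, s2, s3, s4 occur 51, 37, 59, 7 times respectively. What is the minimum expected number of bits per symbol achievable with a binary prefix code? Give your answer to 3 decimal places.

Probabilities are the counts divided by 154.
Repeatedly combine the two least-probable nodes; the expected code length is the sum of the merged weights.
merge 1/22 + 37/154 → 2/7
merge 2/7 + 51/154 → 95/154
merge 59/154 + 95/154 → 1
L = 2/7 + 95/154 + 1 = 293/154 ≈ 1.903 bits/symbol.

1.903 bits/symbol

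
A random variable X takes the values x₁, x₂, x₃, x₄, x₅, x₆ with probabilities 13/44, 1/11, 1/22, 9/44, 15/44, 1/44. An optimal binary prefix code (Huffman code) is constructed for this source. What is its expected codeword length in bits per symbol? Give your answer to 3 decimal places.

Repeatedly combine the two least-probable nodes; the expected code length is the sum of the merged weights.
merge 1/44 + 1/22 → 3/44
merge 3/44 + 1/11 → 7/44
merge 7/44 + 9/44 → 4/11
merge 13/44 + 15/44 → 7/11
merge 4/11 + 7/11 → 1
L = 3/44 + 7/44 + 4/11 + 7/11 + 1 = 49/22 ≈ 2.227 bits/symbol.

2.227 bits/symbol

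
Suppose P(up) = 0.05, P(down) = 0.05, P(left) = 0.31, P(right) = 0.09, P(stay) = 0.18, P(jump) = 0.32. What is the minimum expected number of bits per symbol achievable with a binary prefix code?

Repeatedly combine the two least-probable nodes; the expected code length is the sum of the merged weights.
merge 1/20 + 1/20 → 1/10
merge 9/100 + 1/10 → 19/100
merge 9/50 + 19/100 → 37/100
merge 31/100 + 8/25 → 63/100
merge 37/100 + 63/100 → 1
L = 1/10 + 19/100 + 37/100 + 63/100 + 1 = 229/100 = 2.29 bits/symbol.

2.29 bits/symbol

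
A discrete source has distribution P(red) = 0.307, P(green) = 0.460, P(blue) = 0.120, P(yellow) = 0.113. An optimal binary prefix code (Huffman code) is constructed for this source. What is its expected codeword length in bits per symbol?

1.773 bits/symbol

Repeatedly combine the two least-probable nodes; the expected code length is the sum of the merged weights.
merge 113/1000 + 3/25 → 233/1000
merge 233/1000 + 307/1000 → 27/50
merge 23/50 + 27/50 → 1
L = 233/1000 + 27/50 + 1 = 1773/1000 = 1.773 bits/symbol.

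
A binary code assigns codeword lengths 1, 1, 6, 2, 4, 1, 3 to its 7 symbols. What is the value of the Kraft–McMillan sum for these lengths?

1.953125

With common denominator 2^6 = 64: Σ 2^(−ℓᵢ) = 32/64 + 32/64 + 1/64 + 16/64 + 4/64 + 32/64 + 8/64 = 125/64 = 1.953125.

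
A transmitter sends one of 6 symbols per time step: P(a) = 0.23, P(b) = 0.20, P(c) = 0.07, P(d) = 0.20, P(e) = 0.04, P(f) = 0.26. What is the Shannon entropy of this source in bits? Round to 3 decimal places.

H = −Σ pᵢ log₂ pᵢ.
−0.23·log₂(0.23) = 0.4877
−0.20·log₂(0.20) = 0.4644
−0.07·log₂(0.07) = 0.2686
−0.20·log₂(0.20) = 0.4644
−0.04·log₂(0.04) = 0.1858
−0.26·log₂(0.26) = 0.5053
Sum ≈ 2.3760 → 2.376 bits.

2.376 bits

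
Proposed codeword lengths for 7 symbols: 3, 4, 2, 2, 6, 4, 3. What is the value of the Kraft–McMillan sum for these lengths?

0.890625

With common denominator 2^6 = 64: Σ 2^(−ℓᵢ) = 8/64 + 4/64 + 16/64 + 16/64 + 1/64 + 4/64 + 8/64 = 57/64 = 0.890625.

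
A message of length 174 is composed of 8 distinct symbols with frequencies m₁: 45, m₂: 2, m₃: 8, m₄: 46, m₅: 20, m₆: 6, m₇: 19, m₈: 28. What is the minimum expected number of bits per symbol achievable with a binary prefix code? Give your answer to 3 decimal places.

2.615 bits/symbol

Probabilities are the counts divided by 174.
Repeatedly combine the two least-probable nodes; the expected code length is the sum of the merged weights.
merge 1/87 + 1/29 → 4/87
merge 4/87 + 4/87 → 8/87
merge 8/87 + 19/174 → 35/174
merge 10/87 + 14/87 → 8/29
merge 35/174 + 15/58 → 40/87
merge 23/87 + 8/29 → 47/87
merge 40/87 + 47/87 → 1
L = 4/87 + 8/87 + 35/174 + 8/29 + 40/87 + 47/87 + 1 = 455/174 ≈ 2.615 bits/symbol.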